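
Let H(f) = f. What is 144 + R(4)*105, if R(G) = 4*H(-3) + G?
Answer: -696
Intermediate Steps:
R(G) = -12 + G (R(G) = 4*(-3) + G = -12 + G)
144 + R(4)*105 = 144 + (-12 + 4)*105 = 144 - 8*105 = 144 - 840 = -696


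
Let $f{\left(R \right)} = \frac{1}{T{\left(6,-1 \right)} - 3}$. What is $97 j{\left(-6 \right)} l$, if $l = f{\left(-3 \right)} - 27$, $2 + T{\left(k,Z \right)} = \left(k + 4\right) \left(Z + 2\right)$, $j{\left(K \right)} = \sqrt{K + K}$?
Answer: $- \frac{25996 i \sqrt{3}}{5} \approx - 9005.3 i$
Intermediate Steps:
$j{\left(K \right)} = \sqrt{2} \sqrt{K}$ ($j{\left(K \right)} = \sqrt{2 K} = \sqrt{2} \sqrt{K}$)
$T{\left(k,Z \right)} = -2 + \left(2 + Z\right) \left(4 + k\right)$ ($T{\left(k,Z \right)} = -2 + \left(k + 4\right) \left(Z + 2\right) = -2 + \left(4 + k\right) \left(2 + Z\right) = -2 + \left(2 + Z\right) \left(4 + k\right)$)
$f{\left(R \right)} = \frac{1}{5}$ ($f{\left(R \right)} = \frac{1}{\left(6 + 2 \cdot 6 + 4 \left(-1\right) - 6\right) - 3} = \frac{1}{\left(6 + 12 - 4 - 6\right) - 3} = \frac{1}{8 - 3} = \frac{1}{5}$)
$l = - \frac{134}{5}$ ($l = \frac{1}{5} - 27 = - \frac{134}{5} \approx -26.8$)
$97 j{\left(-6 \right)} l = 97 \sqrt{2} \sqrt{-6} \left(- \frac{134}{5}\right) = 97 \sqrt{2} i \sqrt{6} \left(- \frac{134}{5}\right) = 97 \cdot 2 i \sqrt{3} \left(- \frac{134}{5}\right) = 194 i \sqrt{3} \left(- \frac{134}{5}\right) = - \frac{25996 i \sqrt{3}}{5}$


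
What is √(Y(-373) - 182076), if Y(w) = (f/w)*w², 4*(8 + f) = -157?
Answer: I*√657807/2 ≈ 405.53*I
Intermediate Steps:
f = -189/4 (f = -8 + (¼)*(-157) = -8 - 157/4 = -189/4 ≈ -47.250)
Y(w) = -189*w/4 (Y(w) = (-189/(4*w))*w² = -189*w/4)
√(Y(-373) - 182076) = √(-189/4*(-373) - 182076) = √(70497/4 - 182076) = √(-657807/4) = I*√657807/2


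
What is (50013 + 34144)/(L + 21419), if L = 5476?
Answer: 84157/26895 ≈ 3.1291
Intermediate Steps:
(50013 + 34144)/(L + 21419) = (50013 + 34144)/(5476 + 21419) = 84157/26895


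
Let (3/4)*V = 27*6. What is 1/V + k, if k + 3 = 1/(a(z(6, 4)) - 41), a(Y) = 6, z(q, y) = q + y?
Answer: -22861/7560 ≈ -3.0239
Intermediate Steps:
V = 216 (V = 4*(27*6)/3 = (4/3)*162 = 216)
k = -106/35 (k = -3 + 1/(6 - 41) = -3 + 1/(-35) = -3 - 1/35 = -106/35 ≈ -3.0286)
1/V + k = 1/216 - 106/35 = -22861/7560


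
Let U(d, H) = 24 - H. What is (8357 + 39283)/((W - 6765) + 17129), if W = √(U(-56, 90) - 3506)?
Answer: 41145080/8951339 - 7940*I*√893/8951339 ≈ 4.5965 - 0.026507*I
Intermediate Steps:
W = 2*I*√893 (W = √((24 - 1*90) - 3506) = √((24 - 90) - 3506) = √(-66 - 3506) = √(-3572) = 2*I*√893 ≈ 59.766*I)
(8357 + 39283)/((W - 6765) + 17129) = (8357 + 39283)/((2*I*√893 - 6765) + 17129) = 47640/((-6765 + 2*I*√893) + 17129) = 47640/(10364 + 2*I*√893)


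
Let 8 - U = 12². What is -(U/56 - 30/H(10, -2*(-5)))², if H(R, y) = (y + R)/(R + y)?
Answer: -51529/49 ≈ -1051.6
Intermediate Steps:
U = -136 (U = 8 - 1*12² = 8 - 1*144 = 8 - 144 = -136)
H(R, y) = 1 (H(R, y) = (R + y)/(R + y) = 1)
-(U/56 - 30/H(10, -2*(-5)))² = -(-136/56 - 30/1)² = -(-136*1/56 - 30*1)² = -(-17/7 - 30)² = -(-227/7)² = -1*51529/49 = -51529/49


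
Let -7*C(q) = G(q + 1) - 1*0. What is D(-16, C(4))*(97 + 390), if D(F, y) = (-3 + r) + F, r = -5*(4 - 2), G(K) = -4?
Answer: -14123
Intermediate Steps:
r = -10 (r = -5*2 = -10)
C(q) = 4/7 (C(q) = -(-4 - 1*0)/7 = -(-4 + 0)/7 = -⅐*(-4) = 4/7)
D(F, y) = -13 + F (D(F, y) = (-3 - 10) + F = -13 + F)
D(-16, C(4))*(97 + 390) = (-13 - 16)*(97 + 390) = -29*487 = -14123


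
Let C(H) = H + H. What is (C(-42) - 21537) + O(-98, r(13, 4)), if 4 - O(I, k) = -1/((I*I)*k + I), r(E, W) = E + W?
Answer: -3527245889/163170 ≈ -21617.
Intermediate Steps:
C(H) = 2*H
O(I, k) = 4 + 1/(I + k*I²) (O(I, k) = 4 - (-1)/((I*I)*k + I) = 4 - (-1)/(I²*k + I) = 4 - (-1)/(k*I² + I) = 4 - (-1)/(I + k*I²) = 4 + 1/(I + k*I²))
(C(-42) - 21537) + O(-98, r(13, 4)) = (2*(-42) - 21537) + (1 + 4*(-98) + 4*(13 + 4)*(-98)²)/((-98)*(1 - 98*(13 + 4))) = (-84 - 21537) - (1 - 392 + 4*17*9604)/(98*(1 - 98*17)) = -21621 - (1 - 392 + 653072)/(98*(1 - 1666)) = -21621 - 1/98*652681/(-1665) = -21621 - 1/98*(-1/1665)*652681 = -21621 + 652681/163170 = -3527245889/163170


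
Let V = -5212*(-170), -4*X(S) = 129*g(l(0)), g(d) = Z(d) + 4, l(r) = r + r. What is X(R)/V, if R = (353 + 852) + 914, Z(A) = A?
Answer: -129/886040 ≈ -0.00014559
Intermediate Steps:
l(r) = 2*r
R = 2119 (R = 1205 + 914 = 2119)
g(d) = 4 + d (g(d) = d + 4 = 4 + d)
X(S) = -129 (X(S) = -129*(4 + 2*0)/4 = -129*(4 + 0)/4 = -129*4/4 = -¼*516 = -129)
V = 886040
X(R)/V = -129/886040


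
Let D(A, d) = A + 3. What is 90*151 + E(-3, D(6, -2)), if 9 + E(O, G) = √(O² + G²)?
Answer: 13581 + 3*√10 ≈ 13590.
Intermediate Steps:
D(A, d) = 3 + A
E(O, G) = -9 + √(G² + O²) (E(O, G) = -9 + √(O² + G²) = -9 + √(G² + O²))
90*151 + E(-3, D(6, -2)) = 90*151 + (-9 + √((3 + 6)² + (-3)²)) = 13590 + (-9 + √(9² + 9)) = 13590 + (-9 + √(81 + 9)) = 13590 + (-9 + √90) = 13590 + (-9 + 3*√10) = 13581 + 3*√10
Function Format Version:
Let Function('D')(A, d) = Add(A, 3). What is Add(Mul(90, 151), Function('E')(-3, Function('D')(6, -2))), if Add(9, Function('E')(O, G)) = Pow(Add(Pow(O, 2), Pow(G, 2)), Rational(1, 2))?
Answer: Add(13581, Mul(3, Pow(10, Rational(1, 2)))) ≈ 13590.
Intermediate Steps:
Function('D')(A, d) = Add(3, A)
Function('E')(O, G) = Add(-9, Pow(Add(Pow(G, 2), Pow(O, 2)), Rational(1, 2))) (Function('E')(O, G) = Add(-9, Pow(Add(Pow(O, 2), Pow(G, 2)), Rational(1, 2))) = Add(-9, Pow(Add(Pow(G, 2), Pow(O, 2)), Rational(1, 2))))
Add(Mul(90, 151), Function('E')(-3, Function('D')(6, -2))) = Add(Mul(90, 151), Add(-9, Pow(Add(Pow(Add(3, 6), 2), Pow(-3, 2)), Rational(1, 2)))) = Add(13590, Add(-9, Pow(Add(Pow(9, 2), 9), Rational(1, 2)))) = Add(13590, Add(-9, Pow(Add(81, 9), Rational(1, 2)))) = Add(13590, Add(-9, Pow(90, Rational(1, 2)))) = Add(13590, Add(-9, Mul(3, Pow(10, Rational(1, 2))))) = Add(13581, Mul(3, Pow(10, Rational(1, 2))))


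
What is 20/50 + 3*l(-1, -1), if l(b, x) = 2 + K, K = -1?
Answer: 17/5 ≈ 3.4000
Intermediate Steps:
l(b, x) = 1 (l(b, x) = 2 - 1 = 1)
20/50 + 3*l(-1, -1) = 20/50 + 3*1 = 20*(1/50) + 3 = ⅖ + 3 = 17/5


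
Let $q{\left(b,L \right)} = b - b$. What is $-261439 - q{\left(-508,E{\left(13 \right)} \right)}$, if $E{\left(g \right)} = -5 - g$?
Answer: $-261439$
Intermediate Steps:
$q{\left(b,L \right)} = 0$
$-261439 - q{\left(-508,E{\left(13 \right)} \right)} = -261439 - 0 = -261439 + 0 = -261439$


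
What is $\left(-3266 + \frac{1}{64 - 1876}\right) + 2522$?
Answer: $- \frac{1348129}{1812} \approx -744.0$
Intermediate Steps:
$\left(-3266 + \frac{1}{64 - 1876}\right) + 2522 = \left(-3266 + \frac{1}{-1812}\right) + 2522 = \left(-3266 - \frac{1}{1812}\right) + 2522 = - \frac{5917993}{1812} + 2522 = - \frac{1348129}{1812}$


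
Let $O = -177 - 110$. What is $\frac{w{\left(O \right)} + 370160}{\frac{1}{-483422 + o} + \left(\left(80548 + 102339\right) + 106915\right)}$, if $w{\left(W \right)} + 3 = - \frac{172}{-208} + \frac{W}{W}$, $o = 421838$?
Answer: $\frac{296346195564}{232013162771} \approx 1.2773$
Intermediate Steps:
$O = -287$ ($O = -177 - 110 = -287$)
$w{\left(W \right)} = - \frac{61}{52}$ ($w{\left(W \right)} = -3 + \left(- \frac{172}{-208} + \frac{W}{W}\right) = -3 + \left(\left(-172\right) \left(- \frac{1}{208}\right) + 1\right) = -3 + \left(\frac{43}{52} + 1\right) = -3 + \frac{95}{52} = - \frac{61}{52}$)
$\frac{w{\left(O \right)} + 370160}{\frac{1}{-483422 + o} + \left(\left(80548 + 102339\right) + 106915\right)} = \frac{- \frac{61}{52} + 370160}{\frac{1}{-483422 + 421838} + \left(\left(80548 + 102339\right) + 106915\right)} = \frac{19248259}{52 \left(\frac{1}{-61584} + \left(182887 + 106915\right)\right)} = \frac{19248259}{52 \left(- \frac{1}{61584} + 289802\right)} = \frac{19248259}{52 \cdot \frac{17847166367}{61584}} = \frac{19248259}{52} \cdot \frac{61584}{17847166367} = \frac{296346195564}{232013162771}$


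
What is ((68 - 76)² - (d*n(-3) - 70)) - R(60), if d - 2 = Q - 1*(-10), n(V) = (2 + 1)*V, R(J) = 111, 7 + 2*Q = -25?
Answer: -13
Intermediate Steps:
Q = -16 (Q = -7/2 + (½)*(-25) = -7/2 - 25/2 = -16)
n(V) = 3*V
d = -4 (d = 2 + (-16 - 1*(-10)) = 2 + (-16 + 10) = 2 - 6 = -4)
((68 - 76)² - (d*n(-3) - 70)) - R(60) = ((68 - 76)² - (-12*(-3) - 70)) - 1*111 = ((-8)² - (-4*(-9) - 70)) - 111 = (64 - (36 - 70)) - 111 = (64 - 1*(-34)) - 111 = (64 + 34) - 111 = 98 - 111 = -13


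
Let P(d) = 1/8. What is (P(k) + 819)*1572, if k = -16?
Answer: 2575329/2 ≈ 1.2877e+6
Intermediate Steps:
P(d) = ⅛
(P(k) + 819)*1572 = (⅛ + 819)*1572 = (6553/8)*1572 = 2575329/2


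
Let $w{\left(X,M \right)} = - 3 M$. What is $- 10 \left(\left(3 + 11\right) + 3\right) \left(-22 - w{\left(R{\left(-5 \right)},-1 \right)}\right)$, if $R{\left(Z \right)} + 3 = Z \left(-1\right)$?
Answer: $4250$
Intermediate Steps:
$R{\left(Z \right)} = -3 - Z$ ($R{\left(Z \right)} = -3 + Z \left(-1\right) = -3 - Z$)
$- 10 \left(\left(3 + 11\right) + 3\right) \left(-22 - w{\left(R{\left(-5 \right)},-1 \right)}\right) = - 10 \left(\left(3 + 11\right) + 3\right) \left(-22 - \left(-3\right) \left(-1\right)\right) = - 10 \left(14 + 3\right) \left(-22 - 3\right) = \left(-10\right) 17 \left(-22 - 3\right) = \left(-170\right) \left(-25\right) = 4250$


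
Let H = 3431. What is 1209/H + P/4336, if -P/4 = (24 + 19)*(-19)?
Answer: 4113683/3719204 ≈ 1.1061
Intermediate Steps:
P = 3268 (P = -4*(24 + 19)*(-19) = -172*(-19) = -4*(-817) = 3268)
1209/H + P/4336 = 1209/3431 + 3268/4336 = 1209*(1/3431) + 3268*(1/4336) = 1209/3431 + 817/1084 = 4113683/3719204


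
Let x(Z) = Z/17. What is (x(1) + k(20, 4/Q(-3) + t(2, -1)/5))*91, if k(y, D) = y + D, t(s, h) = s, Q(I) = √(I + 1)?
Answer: 158249/85 - 182*I*√2 ≈ 1861.8 - 257.39*I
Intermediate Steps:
Q(I) = √(1 + I)
x(Z) = Z/17 (x(Z) = Z*(1/17) = Z/17)
k(y, D) = D + y
(x(1) + k(20, 4/Q(-3) + t(2, -1)/5))*91 = ((1/17)*1 + ((4/(√(1 - 3)) + 2/5) + 20))*91 = (1/17 + ((4/(√(-2)) + 2*(⅕)) + 20))*91 = (1/17 + ((4/((I*√2)) + ⅖) + 20))*91 = (1/17 + ((4*(-I*√2/2) + ⅖) + 20))*91 = (1/17 + ((-2*I*√2 + ⅖) + 20))*91 = (1/17 + ((⅖ - 2*I*√2) + 20))*91 = (1/17 + (102/5 - 2*I*√2))*91 = (1739/85 - 2*I*√2)*91 = 158249/85 - 182*I*√2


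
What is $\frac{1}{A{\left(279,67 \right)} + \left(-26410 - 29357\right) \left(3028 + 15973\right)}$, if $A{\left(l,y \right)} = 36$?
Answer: $- \frac{1}{1059628731} \approx -9.4373 \cdot 10^{-10}$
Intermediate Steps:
$\frac{1}{A{\left(279,67 \right)} + \left(-26410 - 29357\right) \left(3028 + 15973\right)} = \frac{1}{36 + \left(-26410 - 29357\right) \left(3028 + 15973\right)} = \frac{1}{36 - 1059628767} = \frac{1}{-1059628731} = - \frac{1}{1059628731}$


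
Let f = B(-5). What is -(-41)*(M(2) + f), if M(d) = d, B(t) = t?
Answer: -123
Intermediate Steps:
f = -5
-(-41)*(M(2) + f) = -(-41)*(2 - 5) = -(-41)*(-3) = -1*123 = -123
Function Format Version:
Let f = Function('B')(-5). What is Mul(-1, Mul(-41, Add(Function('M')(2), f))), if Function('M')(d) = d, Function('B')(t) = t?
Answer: -123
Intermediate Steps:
f = -5
Mul(-1, Mul(-41, Add(Function('M')(2), f))) = Mul(-1, Mul(-41, Add(2, -5))) = Mul(-1, Mul(-41, -3)) = Mul(-1, 123) = -123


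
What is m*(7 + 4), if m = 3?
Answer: 33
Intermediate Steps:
m*(7 + 4) = 3*(7 + 4) = 3*11 = 33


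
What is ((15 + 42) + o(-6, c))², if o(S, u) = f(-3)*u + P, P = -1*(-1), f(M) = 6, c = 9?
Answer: 12544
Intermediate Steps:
P = 1
o(S, u) = 1 + 6*u (o(S, u) = 6*u + 1 = 1 + 6*u)
((15 + 42) + o(-6, c))² = ((15 + 42) + (1 + 6*9))² = (57 + (1 + 54))² = (57 + 55)² = 112² = 12544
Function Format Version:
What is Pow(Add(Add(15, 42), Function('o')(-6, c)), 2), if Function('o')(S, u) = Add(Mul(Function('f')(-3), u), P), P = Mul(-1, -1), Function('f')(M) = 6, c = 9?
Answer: 12544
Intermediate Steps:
P = 1
Function('o')(S, u) = Add(1, Mul(6, u)) (Function('o')(S, u) = Add(Mul(6, u), 1) = Add(1, Mul(6, u)))
Pow(Add(Add(15, 42), Function('o')(-6, c)), 2) = Pow(Add(Add(15, 42), Add(1, Mul(6, 9))), 2) = Pow(Add(57, Add(1, 54)), 2) = Pow(Add(57, 55), 2) = Pow(112, 2) = 12544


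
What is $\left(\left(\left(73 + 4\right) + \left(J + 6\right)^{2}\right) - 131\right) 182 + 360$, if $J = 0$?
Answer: $-2916$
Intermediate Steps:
$\left(\left(\left(73 + 4\right) + \left(J + 6\right)^{2}\right) - 131\right) 182 + 360 = \left(\left(\left(73 + 4\right) + \left(0 + 6\right)^{2}\right) - 131\right) 182 + 360 = \left(\left(77 + 6^{2}\right) - 131\right) 182 + 360 = \left(\left(77 + 36\right) - 131\right) 182 + 360 = \left(113 - 131\right) 182 + 360 = \left(-18\right) 182 + 360 = -3276 + 360 = -2916$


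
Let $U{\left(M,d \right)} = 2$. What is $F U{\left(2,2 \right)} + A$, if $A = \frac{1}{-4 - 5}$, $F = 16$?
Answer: $\frac{287}{9} \approx 31.889$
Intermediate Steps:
$A = - \frac{1}{9}$ ($A = \frac{1}{-9} = - \frac{1}{9} \approx -0.11111$)
$F U{\left(2,2 \right)} + A = 16 \cdot 2 - \frac{1}{9} = 32 - \frac{1}{9} = \frac{287}{9}$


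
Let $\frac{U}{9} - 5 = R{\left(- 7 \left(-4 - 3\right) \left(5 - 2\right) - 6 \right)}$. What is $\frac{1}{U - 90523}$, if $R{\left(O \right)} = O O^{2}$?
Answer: $\frac{1}{25138511} \approx 3.978 \cdot 10^{-8}$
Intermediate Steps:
$R{\left(O \right)} = O^{3}$
$U = 25229034$ ($U = 45 + 9 \left(- 7 \left(-4 - 3\right) \left(5 - 2\right) - 6\right)^{3} = 45 + 9 \left(- 7 \left(\left(-7\right) 3\right) - 6\right)^{3} = 45 + 9 \left(\left(-7\right) \left(-21\right) - 6\right)^{3} = 45 + 9 \left(147 - 6\right)^{3} = 45 + 9 \cdot 141^{3} = 45 + 9 \cdot 2803221 = 45 + 25228989 = 25229034$)
$\frac{1}{U - 90523} = \frac{1}{25229034 - 90523} = \frac{1}{25138511}$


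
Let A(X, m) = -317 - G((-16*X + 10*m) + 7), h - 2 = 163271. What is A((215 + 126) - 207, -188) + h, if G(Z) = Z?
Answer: 166973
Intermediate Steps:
h = 163273 (h = 2 + 163271 = 163273)
A(X, m) = -324 - 10*m + 16*X (A(X, m) = -317 - ((-16*X + 10*m) + 7) = -317 - (7 - 16*X + 10*m) = -317 + (-7 - 10*m + 16*X) = -324 - 10*m + 16*X)
A((215 + 126) - 207, -188) + h = (-324 - 10*(-188) + 16*((215 + 126) - 207)) + 163273 = (-324 + 1880 + 16*(341 - 207)) + 163273 = (-324 + 1880 + 16*134) + 163273 = (-324 + 1880 + 2144) + 163273 = 3700 + 163273 = 166973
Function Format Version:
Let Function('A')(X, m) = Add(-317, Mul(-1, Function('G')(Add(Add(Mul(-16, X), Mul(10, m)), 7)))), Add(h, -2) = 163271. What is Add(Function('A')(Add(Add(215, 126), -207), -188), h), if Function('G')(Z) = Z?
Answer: 166973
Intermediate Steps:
h = 163273 (h = Add(2, 163271) = 163273)
Function('A')(X, m) = Add(-324, Mul(-10, m), Mul(16, X)) (Function('A')(X, m) = Add(-317, Mul(-1, Add(Add(Mul(-16, X), Mul(10, m)), 7))) = Add(-317, Mul(-1, Add(7, Mul(-16, X), Mul(10, m)))) = Add(-317, Add(-7, Mul(-10, m), Mul(16, X))) = Add(-324, Mul(-10, m), Mul(16, X)))
Add(Function('A')(Add(Add(215, 126), -207), -188), h) = Add(Add(-324, Mul(-10, -188), Mul(16, Add(Add(215, 126), -207))), 163273) = Add(Add(-324, 1880, Mul(16, Add(341, -207))), 163273) = Add(Add(-324, 1880, Mul(16, 134)), 163273) = Add(Add(-324, 1880, 2144), 163273) = Add(3700, 163273) = 166973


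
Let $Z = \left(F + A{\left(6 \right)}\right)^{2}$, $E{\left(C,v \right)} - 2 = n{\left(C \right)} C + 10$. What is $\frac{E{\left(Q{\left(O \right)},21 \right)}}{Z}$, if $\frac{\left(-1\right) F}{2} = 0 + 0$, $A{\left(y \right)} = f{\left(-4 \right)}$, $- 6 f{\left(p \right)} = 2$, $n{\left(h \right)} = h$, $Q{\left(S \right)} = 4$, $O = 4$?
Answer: $252$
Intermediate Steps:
$f{\left(p \right)} = - \frac{1}{3}$ ($f{\left(p \right)} = \left(- \frac{1}{6}\right) 2 = - \frac{1}{3}$)
$A{\left(y \right)} = - \frac{1}{3}$
$E{\left(C,v \right)} = 12 + C^{2}$ ($E{\left(C,v \right)} = 2 + \left(C C + 10\right) = 2 + \left(C^{2} + 10\right) = 2 + \left(10 + C^{2}\right) = 12 + C^{2}$)
$F = 0$ ($F = - 2 \left(0 + 0\right) = \left(-2\right) 0 = 0$)
$Z = \frac{1}{9}$ ($Z = \left(0 - \frac{1}{3}\right)^{2} = \left(- \frac{1}{3}\right)^{2} = \frac{1}{9} \approx 0.11111$)
$\frac{E{\left(Q{\left(O \right)},21 \right)}}{Z} = \left(12 + 4^{2}\right) \frac{1}{\frac{1}{9}} = \left(12 + 16\right) 9 = 28 \cdot 9 = 252$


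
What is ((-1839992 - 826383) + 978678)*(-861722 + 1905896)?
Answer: -1762249327278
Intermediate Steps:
((-1839992 - 826383) + 978678)*(-861722 + 1905896) = (-2666375 + 978678)*1044174 = -1687697*1044174 = -1762249327278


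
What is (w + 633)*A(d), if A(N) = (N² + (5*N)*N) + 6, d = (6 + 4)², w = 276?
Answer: 54545454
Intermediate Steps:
d = 100 (d = 10² = 100)
A(N) = 6 + 6*N² (A(N) = (N² + 5*N²) + 6 = 6*N² + 6 = 6 + 6*N²)
(w + 633)*A(d) = (276 + 633)*(6 + 6*100²) = 909*(6 + 6*10000) = 909*(6 + 60000) = 909*60006 = 54545454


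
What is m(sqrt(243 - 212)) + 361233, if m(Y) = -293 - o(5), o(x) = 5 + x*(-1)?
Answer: 360940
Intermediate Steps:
o(x) = 5 - x
m(Y) = -293 (m(Y) = -293 - (5 - 1*5) = -293 - (5 - 5) = -293 - 1*0 = -293 + 0 = -293)
m(sqrt(243 - 212)) + 361233 = -293 + 361233 = 360940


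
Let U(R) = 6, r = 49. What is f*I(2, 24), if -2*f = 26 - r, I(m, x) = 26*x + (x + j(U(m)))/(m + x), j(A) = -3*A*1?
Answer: 186645/26 ≈ 7178.7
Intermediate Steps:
j(A) = -3*A
I(m, x) = 26*x + (-18 + x)/(m + x) (I(m, x) = 26*x + (x - 3*6)/(m + x) = 26*x + (x - 18)/(m + x) = 26*x + (-18 + x)/(m + x))
f = 23/2 (f = -(26 - 1*49)/2 = -(26 - 49)/2 = -1/2*(-23) = 23/2 ≈ 11.500)
f*I(2, 24) = 23*((-18 + 24 + 26*24**2 + 26*2*24)/(2 + 24))/2 = 23*((-18 + 24 + 26*576 + 1248)/26)/2 = 23*((-18 + 24 + 14976 + 1248)/26)/2 = 23*((1/26)*16230)/2 = (23/2)*(8115/13) = 186645/26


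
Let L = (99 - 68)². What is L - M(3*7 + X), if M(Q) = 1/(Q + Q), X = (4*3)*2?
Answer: 86489/90 ≈ 960.99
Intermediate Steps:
X = 24 (X = 12*2 = 24)
M(Q) = 1/(2*Q)
L = 961 (L = 31² = 961)
L - M(3*7 + X) = 961 - 1/(2*(3*7 + 24)) = 961 - 1/(2*(21 + 24)) = 961 - 1/(2*45) = 961 - 1*1/90 = 961 - 1/90 = 86489/90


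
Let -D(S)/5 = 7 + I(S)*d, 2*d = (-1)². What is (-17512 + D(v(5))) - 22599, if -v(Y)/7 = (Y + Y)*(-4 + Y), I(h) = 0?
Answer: -40146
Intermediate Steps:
v(Y) = -14*Y*(-4 + Y) (v(Y) = -7*(Y + Y)*(-4 + Y) = -7*2*Y*(-4 + Y) = -14*Y*(-4 + Y))
d = ½ (d = (½)*(-1)² = (½)*1 = ½ ≈ 0.50000)
D(S) = -35 (D(S) = -5*(7 + 0*(½)) = -5*(7 + 0) = -5*7 = -35)
(-17512 + D(v(5))) - 22599 = (-17512 - 35) - 22599 = -17547 - 22599 = -40146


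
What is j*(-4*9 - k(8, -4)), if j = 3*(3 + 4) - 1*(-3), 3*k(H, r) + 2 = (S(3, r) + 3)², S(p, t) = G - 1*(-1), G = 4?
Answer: -1360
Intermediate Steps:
S(p, t) = 5 (S(p, t) = 4 - 1*(-1) = 4 + 1 = 5)
k(H, r) = 62/3 (k(H, r) = -⅔ + (5 + 3)²/3 = -⅔ + (⅓)*8² = -⅔ + (⅓)*64 = -⅔ + 64/3 = 62/3)
j = 24 (j = 3*7 + 3 = 21 + 3 = 24)
j*(-4*9 - k(8, -4)) = 24*(-4*9 - 1*62/3) = 24*(-36 - 62/3) = 24*(-170/3) = -1360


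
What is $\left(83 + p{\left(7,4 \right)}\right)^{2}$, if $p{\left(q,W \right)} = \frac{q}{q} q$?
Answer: $8100$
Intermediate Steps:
$p{\left(q,W \right)} = q$ ($p{\left(q,W \right)} = 1 q = q$)
$\left(83 + p{\left(7,4 \right)}\right)^{2} = \left(83 + 7\right)^{2} = 90^{2} = 8100$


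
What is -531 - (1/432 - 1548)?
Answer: 439343/432 ≈ 1017.0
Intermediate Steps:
-531 - (1/432 - 1548) = -531 - 1*(-668735/432) = -531 + 668735/432 = 439343/432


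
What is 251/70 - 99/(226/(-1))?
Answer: 15914/3955 ≈ 4.0238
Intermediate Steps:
251/70 - 99/(226/(-1)) = 251*(1/70) - 99/(226*(-1)) = 251/70 - 99/(-226) = 251/70 - 99*(-1/226) = 251/70 + 99/226 = 15914/3955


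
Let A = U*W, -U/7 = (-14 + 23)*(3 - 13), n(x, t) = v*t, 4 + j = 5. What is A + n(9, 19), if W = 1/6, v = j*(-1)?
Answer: 86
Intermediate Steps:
j = 1 (j = -4 + 5 = 1)
v = -1 (v = 1*(-1) = -1)
n(x, t) = -t
W = ⅙ ≈ 0.16667
U = 630 (U = -7*(-14 + 23)*(3 - 13) = -63*(-10) = -7*(-90) = 630)
A = 105 (A = 630*(⅙) = 105)
A + n(9, 19) = 105 - 1*19 = 105 - 19 = 86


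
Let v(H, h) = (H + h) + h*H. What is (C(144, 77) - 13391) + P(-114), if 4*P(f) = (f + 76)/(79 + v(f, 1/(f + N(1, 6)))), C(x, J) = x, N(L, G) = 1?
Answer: -900777/68 ≈ -13247.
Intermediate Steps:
v(H, h) = H + h + H*h (v(H, h) = (H + h) + H*h = H + h + H*h)
P(f) = (76 + f)/(4*(79 + f + 1/(1 + f) + f/(1 + f))) (P(f) = ((f + 76)/(79 + (f + 1/(f + 1) + f/(f + 1))))/4 = ((76 + f)/(79 + (f + 1/(1 + f) + f/(1 + f))))/4 = ((76 + f)/(79 + f + 1/(1 + f) + f/(1 + f)))/4 = (76 + f)/(4*(79 + f + 1/(1 + f) + f/(1 + f))))
(C(144, 77) - 13391) + P(-114) = (144 - 13391) + (76 - 114)/(4*(80 - 114)) = -13247 + (¼)*(-38)/(-34) = -13247 + (¼)*(-1/34)*(-38) = -13247 + 19/68 = -900777/68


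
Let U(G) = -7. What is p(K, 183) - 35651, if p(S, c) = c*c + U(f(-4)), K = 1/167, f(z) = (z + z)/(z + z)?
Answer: -2169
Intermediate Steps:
f(z) = 1 (f(z) = (2*z)/((2*z)) = (2*z)*(1/(2*z)) = 1)
K = 1/167 ≈ 0.0059880
p(S, c) = -7 + c² (p(S, c) = c*c - 7 = c² - 7 = -7 + c²)
p(K, 183) - 35651 = (-7 + 183²) - 35651 = (-7 + 33489) - 35651 = 33482 - 35651 = -2169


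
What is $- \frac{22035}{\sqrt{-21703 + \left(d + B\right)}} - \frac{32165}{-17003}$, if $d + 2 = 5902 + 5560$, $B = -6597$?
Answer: $\frac{4595}{2429} + \frac{4407 i \sqrt{4210}}{1684} \approx 1.8917 + 169.8 i$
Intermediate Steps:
$d = 11460$ ($d = -2 + \left(5902 + 5560\right) = -2 + 11462 = 11460$)
$- \frac{22035}{\sqrt{-21703 + \left(d + B\right)}} - \frac{32165}{-17003} = - \frac{22035}{\sqrt{-21703 + \left(11460 - 6597\right)}} - \frac{32165}{-17003} = - \frac{22035}{\sqrt{-21703 + 4863}} - - \frac{4595}{2429} = - \frac{22035}{\sqrt{-16840}} + \frac{4595}{2429} = - \frac{22035}{2 i \sqrt{4210}} + \frac{4595}{2429} = - 22035 \left(- \frac{i \sqrt{4210}}{8420}\right) + \frac{4595}{2429} = \frac{4407 i \sqrt{4210}}{1684} + \frac{4595}{2429} = \frac{4595}{2429} + \frac{4407 i \sqrt{4210}}{1684}$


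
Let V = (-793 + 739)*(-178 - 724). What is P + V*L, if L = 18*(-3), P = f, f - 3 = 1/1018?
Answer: -2677573121/1018 ≈ -2.6302e+6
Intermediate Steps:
f = 3055/1018 (f = 3 + 1/1018 = 3055/1018 ≈ 3.0010)
V = 48708 (V = -54*(-902) = 48708)
P = 3055/1018 ≈ 3.0010
L = -54
P + V*L = 3055/1018 + 48708*(-54) = 3055/1018 - 2630232 = -2677573121/1018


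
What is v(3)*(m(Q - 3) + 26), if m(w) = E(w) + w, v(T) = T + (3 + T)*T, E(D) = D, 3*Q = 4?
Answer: 476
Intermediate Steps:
Q = 4/3 (Q = (⅓)*4 = 4/3 ≈ 1.3333)
v(T) = T + T*(3 + T)
m(w) = 2*w (m(w) = w + w = 2*w)
v(3)*(m(Q - 3) + 26) = (3*(4 + 3))*(2*(4/3 - 3) + 26) = (3*7)*(2*(-5/3) + 26) = 21*(-10/3 + 26) = 21*(68/3) = 476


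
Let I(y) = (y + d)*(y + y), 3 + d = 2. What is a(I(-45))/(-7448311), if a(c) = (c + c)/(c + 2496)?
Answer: -690/4118915983 ≈ -1.6752e-7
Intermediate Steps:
d = -1 (d = -3 + 2 = -1)
I(y) = 2*y*(-1 + y) (I(y) = (y - 1)*(y + y) = (-1 + y)*(2*y) = 2*y*(-1 + y))
a(c) = 2*c/(2496 + c) (a(c) = (2*c)/(2496 + c) = 2*c/(2496 + c))
a(I(-45))/(-7448311) = (2*(2*(-45)*(-1 - 45))/(2496 + 2*(-45)*(-1 - 45)))/(-7448311) = (2*(2*(-45)*(-46))/(2496 + 2*(-45)*(-46)))*(-1/7448311) = (2*4140/(2496 + 4140))*(-1/7448311) = (2*4140/6636)*(-1/7448311) = (2*4140*(1/6636))*(-1/7448311) = (690/553)*(-1/7448311) = -690/4118915983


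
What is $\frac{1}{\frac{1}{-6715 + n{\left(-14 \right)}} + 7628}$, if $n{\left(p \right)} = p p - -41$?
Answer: $\frac{6478}{49414183} \approx 0.0001311$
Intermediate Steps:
$n{\left(p \right)} = 41 + p^{2}$ ($n{\left(p \right)} = p^{2} + 41 = 41 + p^{2}$)
$\frac{1}{\frac{1}{-6715 + n{\left(-14 \right)}} + 7628} = \frac{1}{\frac{1}{-6715 + \left(41 + \left(-14\right)^{2}\right)} + 7628} = \frac{1}{\frac{1}{-6715 + \left(41 + 196\right)} + 7628} = \frac{1}{\frac{1}{-6715 + 237} + 7628} = \frac{1}{\frac{1}{-6478} + 7628} = \frac{1}{- \frac{1}{6478} + 7628} = \frac{1}{\frac{49414183}{6478}} = \frac{6478}{49414183}$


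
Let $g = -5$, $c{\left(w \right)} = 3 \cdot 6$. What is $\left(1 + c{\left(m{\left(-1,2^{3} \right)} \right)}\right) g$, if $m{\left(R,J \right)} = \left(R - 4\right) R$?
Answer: $-95$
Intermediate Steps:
$m{\left(R,J \right)} = R \left(-4 + R\right)$ ($m{\left(R,J \right)} = \left(-4 + R\right) R = R \left(-4 + R\right)$)
$c{\left(w \right)} = 18$
$\left(1 + c{\left(m{\left(-1,2^{3} \right)} \right)}\right) g = \left(1 + 18\right) \left(-5\right) = 19 \left(-5\right) = -95$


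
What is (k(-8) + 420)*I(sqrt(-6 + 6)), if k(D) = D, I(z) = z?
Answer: 0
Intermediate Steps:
(k(-8) + 420)*I(sqrt(-6 + 6)) = (-8 + 420)*sqrt(-6 + 6) = 412*sqrt(0) = 412*0 = 0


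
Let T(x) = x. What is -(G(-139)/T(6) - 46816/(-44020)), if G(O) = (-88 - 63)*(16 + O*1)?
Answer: -68155363/22010 ≈ -3096.6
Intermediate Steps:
G(O) = -2416 - 151*O (G(O) = -151*(16 + O) = -2416 - 151*O)
-(G(-139)/T(6) - 46816/(-44020)) = -((-2416 - 151*(-139))/6 - 46816/(-44020)) = -((-2416 + 20989)*(⅙) - 46816*(-1/44020)) = -(18573*(⅙) + 11704/11005) = -(6191/2 + 11704/11005) = -1*68155363/22010 = -68155363/22010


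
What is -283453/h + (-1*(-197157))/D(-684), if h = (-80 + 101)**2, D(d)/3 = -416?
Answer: -146898527/183456 ≈ -800.73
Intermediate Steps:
D(d) = -1248 (D(d) = 3*(-416) = -1248)
h = 441 (h = 21**2 = 441)
-283453/h + (-1*(-197157))/D(-684) = -283453/441 - 1*(-197157)/(-1248) = -283453*1/441 + 197157*(-1/1248) = -283453/441 - 65719/416 = -146898527/183456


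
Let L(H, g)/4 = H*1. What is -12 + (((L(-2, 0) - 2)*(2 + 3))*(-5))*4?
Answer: 988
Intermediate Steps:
L(H, g) = 4*H (L(H, g) = 4*(H*1) = 4*H)
-12 + (((L(-2, 0) - 2)*(2 + 3))*(-5))*4 = -12 + (((4*(-2) - 2)*(2 + 3))*(-5))*4 = -12 + (((-8 - 2)*5)*(-5))*4 = -12 + (-10*5*(-5))*4 = -12 - 50*(-5)*4 = -12 + 250*4 = -12 + 1000 = 988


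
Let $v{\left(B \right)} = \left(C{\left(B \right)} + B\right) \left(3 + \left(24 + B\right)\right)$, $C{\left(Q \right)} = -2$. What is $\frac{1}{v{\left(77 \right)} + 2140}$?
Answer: $\frac{1}{9940} \approx 0.0001006$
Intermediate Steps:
$v{\left(B \right)} = \left(-2 + B\right) \left(27 + B\right)$ ($v{\left(B \right)} = \left(-2 + B\right) \left(3 + \left(24 + B\right)\right) = \left(-2 + B\right) \left(27 + B\right)$)
$\frac{1}{v{\left(77 \right)} + 2140} = \frac{1}{\left(-54 + 77^{2} + 25 \cdot 77\right) + 2140} = \frac{1}{\left(-54 + 5929 + 1925\right) + 2140} = \frac{1}{7800 + 2140} = \frac{1}{9940}$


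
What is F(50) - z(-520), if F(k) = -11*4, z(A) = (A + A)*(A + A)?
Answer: -1081644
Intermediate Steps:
z(A) = 4*A**2 (z(A) = (2*A)*(2*A) = 4*A**2)
F(k) = -44
F(50) - z(-520) = -44 - 4*(-520)**2 = -44 - 4*270400 = -44 - 1*1081600 = -44 - 1081600 = -1081644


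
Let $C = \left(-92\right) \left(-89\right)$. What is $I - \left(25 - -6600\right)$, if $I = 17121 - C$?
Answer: $2308$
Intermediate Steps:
$C = 8188$
$I = 8933$ ($I = 17121 - 8188 = 8933$)
$I - \left(25 - -6600\right) = 8933 - \left(25 - -6600\right) = 8933 - \left(25 + 6600\right) = 8933 - 6625 = 2308$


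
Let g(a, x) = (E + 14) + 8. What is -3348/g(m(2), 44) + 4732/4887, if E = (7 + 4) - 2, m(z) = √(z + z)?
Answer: -523064/4887 ≈ -107.03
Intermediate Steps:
m(z) = √2*√z (m(z) = √(2*z) = √2*√z)
E = 9 (E = 11 - 2 = 9)
g(a, x) = 31 (g(a, x) = (9 + 14) + 8 = 23 + 8 = 31)
-3348/g(m(2), 44) + 4732/4887 = -3348/31 + 4732/4887 = -3348*1/31 + 4732*(1/4887) = -108 + 4732/4887 = -523064/4887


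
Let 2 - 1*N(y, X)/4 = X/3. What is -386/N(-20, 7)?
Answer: 579/2 ≈ 289.50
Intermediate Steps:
N(y, X) = 8 - 4*X/3
-386/N(-20, 7) = -386/(8 - 4/3*7) = -386/(8 - 28/3) = -386/(-4/3) = -386*(-¾) = 579/2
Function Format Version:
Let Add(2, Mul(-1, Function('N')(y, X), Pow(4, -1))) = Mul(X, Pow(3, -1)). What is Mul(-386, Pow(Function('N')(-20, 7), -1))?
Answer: Rational(579, 2) ≈ 289.50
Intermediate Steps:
Function('N')(y, X) = Add(8, Mul(Rational(-4, 3), X)) (Function('N')(y, X) = Add(8, Mul(-4, Mul(X, Pow(3, -1)))) = Add(8, Mul(-4, Mul(X, Rational(1, 3)))) = Add(8, Mul(-4, Mul(Rational(1, 3), X))) = Add(8, Mul(Rational(-4, 3), X)))
Mul(-386, Pow(Function('N')(-20, 7), -1)) = Mul(-386, Pow(Add(8, Mul(Rational(-4, 3), 7)), -1)) = Mul(-386, Pow(Add(8, Rational(-28, 3)), -1)) = Mul(-386, Pow(Rational(-4, 3), -1)) = Mul(-386, Rational(-3, 4)) = Rational(579, 2)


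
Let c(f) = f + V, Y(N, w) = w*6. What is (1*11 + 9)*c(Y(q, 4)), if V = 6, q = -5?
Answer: 600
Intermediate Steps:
Y(N, w) = 6*w
c(f) = 6 + f (c(f) = f + 6 = 6 + f)
(1*11 + 9)*c(Y(q, 4)) = (1*11 + 9)*(6 + 6*4) = (11 + 9)*(6 + 24) = 20*30 = 600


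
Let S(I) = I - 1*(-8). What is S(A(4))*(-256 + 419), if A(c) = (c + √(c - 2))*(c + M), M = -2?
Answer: 2608 + 326*√2 ≈ 3069.0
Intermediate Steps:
A(c) = (-2 + c)*(c + √(-2 + c)) (A(c) = (c + √(c - 2))*(c - 2) = (c + √(-2 + c))*(-2 + c) = (-2 + c)*(c + √(-2 + c)))
S(I) = 8 + I (S(I) = I + 8 = 8 + I)
S(A(4))*(-256 + 419) = (8 + (4² - 2*4 - 2*√(-2 + 4) + 4*√(-2 + 4)))*(-256 + 419) = (8 + (16 - 8 - 2*√2 + 4*√2))*163 = (8 + (8 + 2*√2))*163 = (16 + 2*√2)*163 = 2608 + 326*√2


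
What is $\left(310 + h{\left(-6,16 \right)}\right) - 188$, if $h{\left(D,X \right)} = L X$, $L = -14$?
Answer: $-102$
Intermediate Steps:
$h{\left(D,X \right)} = - 14 X$
$\left(310 + h{\left(-6,16 \right)}\right) - 188 = \left(310 - 224\right) - 188 = 86 - 188 = -102$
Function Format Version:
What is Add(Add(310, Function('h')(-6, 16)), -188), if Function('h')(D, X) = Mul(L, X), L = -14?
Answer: -102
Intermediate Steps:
Function('h')(D, X) = Mul(-14, X)
Add(Add(310, Function('h')(-6, 16)), -188) = Add(Add(310, Mul(-14, 16)), -188) = Add(Add(310, -224), -188) = Add(86, -188) = -102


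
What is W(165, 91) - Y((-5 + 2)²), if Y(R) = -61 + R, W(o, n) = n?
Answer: 143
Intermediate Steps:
W(165, 91) - Y((-5 + 2)²) = 91 - (-61 + (-5 + 2)²) = 91 - (-61 + (-3)²) = 91 - (-61 + 9) = 91 - 1*(-52) = 91 + 52 = 143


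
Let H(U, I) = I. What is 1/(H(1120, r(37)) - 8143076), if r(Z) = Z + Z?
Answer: -1/8143002 ≈ -1.2280e-7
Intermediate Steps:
r(Z) = 2*Z
1/(H(1120, r(37)) - 8143076) = 1/(2*37 - 8143076) = 1/(74 - 8143076) = 1/(-8143002) = -1/8143002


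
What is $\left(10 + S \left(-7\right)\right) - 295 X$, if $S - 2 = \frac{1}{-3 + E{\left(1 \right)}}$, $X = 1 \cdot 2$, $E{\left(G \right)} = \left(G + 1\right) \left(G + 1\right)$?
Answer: $-601$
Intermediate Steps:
$E{\left(G \right)} = \left(1 + G\right)^{2}$ ($E{\left(G \right)} = \left(1 + G\right) \left(1 + G\right) = \left(1 + G\right)^{2}$)
$X = 2$
$S = 3$ ($S = 2 + \frac{1}{-3 + \left(1 + 1\right)^{2}} = 2 + \frac{1}{-3 + 2^{2}} = 2 + \frac{1}{-3 + 4} = 2 + 1^{-1} = 2 + 1 = 3$)
$\left(10 + S \left(-7\right)\right) - 295 X = \left(10 + 3 \left(-7\right)\right) - 590 = \left(10 - 21\right) - 590 = -11 - 590 = -601$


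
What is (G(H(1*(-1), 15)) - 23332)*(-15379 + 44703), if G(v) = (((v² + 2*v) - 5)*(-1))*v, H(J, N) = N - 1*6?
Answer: -708995672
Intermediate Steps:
H(J, N) = -6 + N (H(J, N) = N - 6 = -6 + N)
G(v) = v*(5 - v² - 2*v) (G(v) = ((-5 + v² + 2*v)*(-1))*v = (5 - v² - 2*v)*v = v*(5 - v² - 2*v))
(G(H(1*(-1), 15)) - 23332)*(-15379 + 44703) = ((-6 + 15)*(5 - (-6 + 15)² - 2*(-6 + 15)) - 23332)*(-15379 + 44703) = (9*(5 - 1*9² - 2*9) - 23332)*29324 = (9*(5 - 1*81 - 18) - 23332)*29324 = (9*(5 - 81 - 18) - 23332)*29324 = (9*(-94) - 23332)*29324 = (-846 - 23332)*29324 = -24178*29324 = -708995672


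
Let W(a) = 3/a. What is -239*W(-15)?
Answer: 239/5 ≈ 47.800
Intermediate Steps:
-239*W(-15) = -717/(-15) = -717*(-1)/15 = -239*(-⅕) = 239/5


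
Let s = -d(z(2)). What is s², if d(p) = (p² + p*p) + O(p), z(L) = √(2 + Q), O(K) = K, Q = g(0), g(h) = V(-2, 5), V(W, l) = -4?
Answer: (4 - I*√2)² ≈ 14.0 - 11.314*I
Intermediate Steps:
g(h) = -4
Q = -4
z(L) = I*√2 (z(L) = √(2 - 4) = √(-2) = I*√2)
d(p) = p + 2*p² (d(p) = (p² + p*p) + p = (p² + p²) + p = 2*p² + p = p + 2*p²)
s = -I*√2*(1 + 2*I*√2) (s = -I*√2*(1 + 2*(I*√2)) = -I*√2*(1 + 2*I*√2) ≈ 4.0 - 1.4142*I)
s² = (4 - I*√2)²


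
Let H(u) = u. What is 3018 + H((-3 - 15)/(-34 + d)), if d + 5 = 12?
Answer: 9056/3 ≈ 3018.7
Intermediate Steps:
d = 7 (d = -5 + 12 = 7)
3018 + H((-3 - 15)/(-34 + d)) = 3018 + (-3 - 15)/(-34 + 7) = 3018 - 18/(-27) = 3018 - 18*(-1/27) = 3018 + ⅔ = 9056/3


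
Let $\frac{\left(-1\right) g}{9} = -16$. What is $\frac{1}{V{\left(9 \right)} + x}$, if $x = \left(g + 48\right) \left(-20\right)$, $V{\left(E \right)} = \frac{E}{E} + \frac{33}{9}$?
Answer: $- \frac{3}{11506} \approx -0.00026073$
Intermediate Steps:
$g = 144$ ($g = \left(-9\right) \left(-16\right) = 144$)
$V{\left(E \right)} = \frac{14}{3}$ ($V{\left(E \right)} = 1 + 33 \cdot \frac{1}{9} = 1 + \frac{11}{3} = \frac{14}{3}$)
$x = -3840$ ($x = \left(144 + 48\right) \left(-20\right) = 192 \left(-20\right) = -3840$)
$\frac{1}{V{\left(9 \right)} + x} = \frac{1}{\frac{14}{3} - 3840} = \frac{1}{- \frac{11506}{3}} = - \frac{3}{11506}$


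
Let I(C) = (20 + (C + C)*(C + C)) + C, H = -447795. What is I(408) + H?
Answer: 218489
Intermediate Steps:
I(C) = 20 + C + 4*C² (I(C) = (20 + (2*C)*(2*C)) + C = (20 + 4*C²) + C = 20 + C + 4*C²)
I(408) + H = (20 + 408 + 4*408²) - 447795 = (20 + 408 + 4*166464) - 447795 = (20 + 408 + 665856) - 447795 = 666284 - 447795 = 218489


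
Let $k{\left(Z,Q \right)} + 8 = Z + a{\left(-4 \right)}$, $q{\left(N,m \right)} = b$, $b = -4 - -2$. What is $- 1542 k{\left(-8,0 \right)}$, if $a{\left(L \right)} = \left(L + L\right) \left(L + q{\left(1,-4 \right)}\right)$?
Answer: $-49344$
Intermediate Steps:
$b = -2$ ($b = -4 + 2 = -2$)
$q{\left(N,m \right)} = -2$
$a{\left(L \right)} = 2 L \left(-2 + L\right)$ ($a{\left(L \right)} = \left(L + L\right) \left(L - 2\right) = 2 L \left(-2 + L\right)$)
$k{\left(Z,Q \right)} = 40 + Z$ ($k{\left(Z,Q \right)} = -8 + \left(Z + 2 \left(-4\right) \left(-2 - 4\right)\right) = -8 + \left(Z + 2 \left(-4\right) \left(-6\right)\right) = -8 + \left(Z + 48\right) = -8 + \left(48 + Z\right) = 40 + Z$)
$- 1542 k{\left(-8,0 \right)} = - 1542 \left(40 - 8\right) = \left(-1542\right) 32 = -49344$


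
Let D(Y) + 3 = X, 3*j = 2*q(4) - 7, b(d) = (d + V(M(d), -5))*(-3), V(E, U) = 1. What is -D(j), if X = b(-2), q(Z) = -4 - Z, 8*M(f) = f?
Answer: 0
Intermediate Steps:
M(f) = f/8
b(d) = -3 - 3*d (b(d) = (d + 1)*(-3) = (1 + d)*(-3) = -3 - 3*d)
X = 3 (X = -3 - 3*(-2) = -3 + 6 = 3)
j = -23/3 (j = (2*(-4 - 1*4) - 7)/3 = (2*(-4 - 4) - 7)/3 = (2*(-8) - 7)/3 = (-16 - 7)/3 = (⅓)*(-23) = -23/3 ≈ -7.6667)
D(Y) = 0 (D(Y) = -3 + 3 = 0)
-D(j) = -1*0 = 0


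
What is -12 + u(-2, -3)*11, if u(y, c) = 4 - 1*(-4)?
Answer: 76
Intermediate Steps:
u(y, c) = 8 (u(y, c) = 4 + 4 = 8)
-12 + u(-2, -3)*11 = -12 + 8*11 = -12 + 88 = 76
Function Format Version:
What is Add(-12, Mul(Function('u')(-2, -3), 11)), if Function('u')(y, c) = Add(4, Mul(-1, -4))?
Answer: 76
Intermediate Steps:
Function('u')(y, c) = 8 (Function('u')(y, c) = Add(4, 4) = 8)
Add(-12, Mul(Function('u')(-2, -3), 11)) = Add(-12, Mul(8, 11)) = Add(-12, 88) = 76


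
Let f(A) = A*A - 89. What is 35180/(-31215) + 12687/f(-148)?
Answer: -74285399/136191045 ≈ -0.54545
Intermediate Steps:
f(A) = -89 + A² (f(A) = A² - 89 = -89 + A²)
35180/(-31215) + 12687/f(-148) = 35180/(-31215) + 12687/(-89 + (-148)²) = 35180*(-1/31215) + 12687/(-89 + 21904) = -7036/6243 + 12687/21815 = -74285399/136191045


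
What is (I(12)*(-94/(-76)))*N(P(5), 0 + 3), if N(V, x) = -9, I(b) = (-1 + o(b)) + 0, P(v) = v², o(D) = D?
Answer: -4653/38 ≈ -122.45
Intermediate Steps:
I(b) = -1 + b (I(b) = (-1 + b) + 0 = -1 + b)
(I(12)*(-94/(-76)))*N(P(5), 0 + 3) = ((-1 + 12)*(-94/(-76)))*(-9) = (11*(-94*(-1/76)))*(-9) = (11*(47/38))*(-9) = (517/38)*(-9) = -4653/38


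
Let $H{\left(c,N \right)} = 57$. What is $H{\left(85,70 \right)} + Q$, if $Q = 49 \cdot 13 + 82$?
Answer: $776$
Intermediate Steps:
$Q = 719$ ($Q = 637 + 82 = 719$)
$H{\left(85,70 \right)} + Q = 57 + 719 = 776$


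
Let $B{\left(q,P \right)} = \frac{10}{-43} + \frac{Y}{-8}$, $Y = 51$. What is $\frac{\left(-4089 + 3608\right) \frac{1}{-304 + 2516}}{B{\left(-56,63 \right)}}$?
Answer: $\frac{41366}{1256969} \approx 0.032909$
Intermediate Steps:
$B{\left(q,P \right)} = - \frac{2273}{344}$ ($B{\left(q,P \right)} = \frac{10}{-43} + \frac{51}{-8} = 10 \left(- \frac{1}{43}\right) + 51 \left(- \frac{1}{8}\right) = - \frac{10}{43} - \frac{51}{8} = - \frac{2273}{344}$)
$\frac{\left(-4089 + 3608\right) \frac{1}{-304 + 2516}}{B{\left(-56,63 \right)}} = \frac{\left(-4089 + 3608\right) \frac{1}{-304 + 2516}}{- \frac{2273}{344}} = - \frac{481}{2212} \left(- \frac{344}{2273}\right) = \left(-481\right) \frac{1}{2212} \left(- \frac{344}{2273}\right) = \left(- \frac{481}{2212}\right) \left(- \frac{344}{2273}\right) = \frac{41366}{1256969}$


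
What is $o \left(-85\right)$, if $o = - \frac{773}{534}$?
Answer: $\frac{65705}{534} \approx 123.04$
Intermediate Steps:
$o = - \frac{773}{534}$ ($o = \left(-773\right) \frac{1}{534} = - \frac{773}{534} \approx -1.4476$)
$o \left(-85\right) = \left(- \frac{773}{534}\right) \left(-85\right) = \frac{65705}{534}$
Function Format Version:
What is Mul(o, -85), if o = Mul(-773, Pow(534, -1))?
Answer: Rational(65705, 534) ≈ 123.04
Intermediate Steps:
o = Rational(-773, 534) (o = Mul(-773, Rational(1, 534)) = Rational(-773, 534) ≈ -1.4476)
Mul(o, -85) = Mul(Rational(-773, 534), -85) = Rational(65705, 534)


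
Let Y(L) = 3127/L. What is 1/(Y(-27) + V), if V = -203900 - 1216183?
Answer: -27/38345368 ≈ -7.0413e-7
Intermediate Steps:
V = -1420083
1/(Y(-27) + V) = 1/(3127/(-27) - 1420083) = 1/(3127*(-1/27) - 1420083) = 1/(-3127/27 - 1420083) = 1/(-38345368/27) = -27/38345368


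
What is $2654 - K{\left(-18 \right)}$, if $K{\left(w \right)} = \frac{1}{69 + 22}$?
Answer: $\frac{241513}{91} \approx 2654.0$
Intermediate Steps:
$K{\left(w \right)} = \frac{1}{91}$
$2654 - K{\left(-18 \right)} = 2654 - \frac{1}{91} = \frac{241513}{91}$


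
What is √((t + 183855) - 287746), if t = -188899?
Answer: I*√292790 ≈ 541.1*I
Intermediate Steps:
√((t + 183855) - 287746) = √((-188899 + 183855) - 287746) = √(-5044 - 287746) = √(-292790) = I*√292790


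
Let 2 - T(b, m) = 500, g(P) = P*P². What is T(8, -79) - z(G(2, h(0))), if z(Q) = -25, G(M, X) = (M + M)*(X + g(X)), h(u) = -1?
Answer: -473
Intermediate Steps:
g(P) = P³
T(b, m) = -498 (T(b, m) = 2 - 1*500 = 2 - 500 = -498)
G(M, X) = 2*M*(X + X³) (G(M, X) = (M + M)*(X + X³) = (2*M)*(X + X³) = 2*M*(X + X³))
T(8, -79) - z(G(2, h(0))) = -498 - 1*(-25) = -498 + 25 = -473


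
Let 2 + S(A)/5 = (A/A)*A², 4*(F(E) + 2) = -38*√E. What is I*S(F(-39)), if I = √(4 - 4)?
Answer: 0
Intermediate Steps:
F(E) = -2 - 19*√E/2 (F(E) = -2 + (-38*√E)/4 = -2 - 19*√E/2)
S(A) = -10 + 5*A² (S(A) = -10 + 5*((A/A)*A²) = -10 + 5*(1*A²) = -10 + 5*A²)
I = 0 (I = √0 = 0)
I*S(F(-39)) = 0*(-10 + 5*(-2 - 19*I*√39/2)²) = 0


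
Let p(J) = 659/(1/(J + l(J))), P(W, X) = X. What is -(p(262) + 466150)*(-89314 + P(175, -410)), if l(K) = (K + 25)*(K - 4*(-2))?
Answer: 4639154117832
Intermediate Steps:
l(K) = (8 + K)*(25 + K) (l(K) = (25 + K)*(K + 8) = (25 + K)*(8 + K) = (8 + K)*(25 + K))
p(J) = 131800 + 659*J**2 + 22406*J (p(J) = 659/(1/(J + (200 + J**2 + 33*J))) = 659/(1/(200 + J**2 + 34*J)) = 659*(200 + J**2 + 34*J) = 131800 + 659*J**2 + 22406*J)
-(p(262) + 466150)*(-89314 + P(175, -410)) = -((131800 + 659*262**2 + 22406*262) + 466150)*(-89314 - 410) = -((131800 + 659*68644 + 5870372) + 466150)*(-89724) = -((131800 + 45236396 + 5870372) + 466150)*(-89724) = -(51238568 + 466150)*(-89724) = -51704718*(-89724) = -1*(-4639154117832) = 4639154117832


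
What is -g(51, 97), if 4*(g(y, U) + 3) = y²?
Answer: -2589/4 ≈ -647.25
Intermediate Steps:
g(y, U) = -3 + y²/4
-g(51, 97) = -(-3 + (¼)*51²) = -(-3 + (¼)*2601) = -(-3 + 2601/4) = -1*2589/4 = -2589/4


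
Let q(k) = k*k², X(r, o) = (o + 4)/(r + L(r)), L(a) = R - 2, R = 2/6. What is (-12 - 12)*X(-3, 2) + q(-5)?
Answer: -659/7 ≈ -94.143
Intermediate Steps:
R = ⅓ (R = 2*(⅙) = ⅓ ≈ 0.33333)
L(a) = -5/3 (L(a) = ⅓ - 2 = -5/3)
X(r, o) = (4 + o)/(-5/3 + r) (X(r, o) = (o + 4)/(r - 5/3) = (4 + o)/(-5/3 + r))
q(k) = k³
(-12 - 12)*X(-3, 2) + q(-5) = (-12 - 12)*(3*(4 + 2)/(-5 + 3*(-3))) + (-5)³ = -72*6/(-5 - 9) - 125 = -72*6/(-14) - 125 = -72*(-1)*6/14 - 125 = -24*(-9/7) - 125 = 216/7 - 125 = -659/7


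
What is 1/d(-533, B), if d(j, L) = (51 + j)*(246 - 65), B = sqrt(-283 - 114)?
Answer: -1/87242 ≈ -1.1462e-5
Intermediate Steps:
B = I*sqrt(397) (B = sqrt(-397) = I*sqrt(397) ≈ 19.925*I)
d(j, L) = 9231 + 181*j (d(j, L) = (51 + j)*181 = 9231 + 181*j)
1/d(-533, B) = 1/(9231 + 181*(-533)) = 1/(9231 - 96473) = 1/(-87242) = -1/87242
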